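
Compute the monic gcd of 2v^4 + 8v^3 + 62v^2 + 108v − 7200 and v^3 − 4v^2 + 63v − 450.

By polynomial division,
  2v^4 + 8v^3 + 62v^2 + 108v − 7200 = (2v + 16)(v^3 − 4v^2 + 63v − 450) + (0)
The last nonzero remainder v^3 − 4v^2 + 63v − 450 is already monic.

v^3 − 4v^2 + 63v − 450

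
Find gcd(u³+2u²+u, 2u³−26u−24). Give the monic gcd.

By polynomial division,
  u³+2u²+u = (1/2)(2u³−26u−24) + (2u²+14u+12)
  2u³−26u−24 = (u−7)(2u²+14u+12) + (60u+60)
  2u²+14u+12 = ((1/30)u+1/5)(60u+60) + (0)
Last nonzero remainder: 60u+60. Dividing through by 60 gives the monic gcd u+1.

u+1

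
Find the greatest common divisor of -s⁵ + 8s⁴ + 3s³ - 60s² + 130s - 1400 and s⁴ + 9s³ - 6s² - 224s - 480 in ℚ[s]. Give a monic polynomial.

Apply the Euclidean algorithm:
  -s⁵ + 8s⁴ + 3s³ - 60s² + 130s - 1400 = (-s + 17)(s⁴ + 9s³ - 6s² - 224s - 480) + (-156s³ - 182s² + 3458s + 6760)
  s⁴ + 9s³ - 6s² - 224s - 480 = (-(1/156)s - 47/936)(-156s³ - 182s² + 3458s + 6760) + ((253/36)s² - (253/36)s - 1265/9)
  -156s³ - 182s² + 3458s + 6760 = (-(5616/253)s - 12168/253)((253/36)s² - (253/36)s - 1265/9) + (0)
Last nonzero remainder: (253/36)s² - (253/36)s - 1265/9. Dividing through by 253/36 gives the monic gcd s² - s - 20.

s² - s - 20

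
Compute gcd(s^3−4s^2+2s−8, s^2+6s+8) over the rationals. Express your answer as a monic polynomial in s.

Repeated division with remainder:
  s^3−4s^2+2s−8 = (s−10)(s^2+6s+8) + (54s+72)
  s^2+6s+8 = ((1/54)s+7/81)(54s+72) + (16/9)
  54s+72 = ((243/8)s+81/2)(16/9) + (0)
The last nonzero remainder is the constant 16/9, so the polynomials are coprime and gcd = 1.

1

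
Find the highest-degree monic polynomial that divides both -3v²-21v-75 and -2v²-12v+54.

1

Euclidean algorithm in ℚ[v]:
  -3v²-21v-75 = (3/2)(-2v²-12v+54) + (-3v-156)
  -2v²-12v+54 = ((2/3)v-92/3)(-3v-156) + (-4730)
  -3v-156 = ((3/4730)v+78/2365)(-4730) + (0)
The last nonzero remainder is the constant -4730, so the polynomials are coprime and gcd = 1.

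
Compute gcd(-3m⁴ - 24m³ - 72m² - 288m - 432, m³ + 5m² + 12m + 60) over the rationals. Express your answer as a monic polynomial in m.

Euclidean algorithm in ℚ[m]:
  -3m⁴ - 24m³ - 72m² - 288m - 432 = (-3m - 9)(m³ + 5m² + 12m + 60) + (9m² + 108)
  m³ + 5m² + 12m + 60 = ((1/9)m + 5/9)(9m² + 108) + (0)
Last nonzero remainder: 9m² + 108. Dividing through by 9 gives the monic gcd m² + 12.

m² + 12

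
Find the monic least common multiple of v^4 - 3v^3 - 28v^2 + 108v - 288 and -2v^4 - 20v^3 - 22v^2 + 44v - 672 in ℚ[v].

Repeated division with remainder:
  v^4 - 3v^3 - 28v^2 + 108v - 288 = (-1/2)(-2v^4 - 20v^3 - 22v^2 + 44v - 672) + (-13v^3 - 39v^2 + 130v - 624)
  -2v^4 - 20v^3 - 22v^2 + 44v - 672 = ((2/13)v + 14/13)(-13v^3 - 39v^2 + 130v - 624) + (0)
Last nonzero remainder: -13v^3 - 39v^2 + 130v - 624. Dividing through by -13 gives the monic gcd v^3 + 3v^2 - 10v + 48.
Then lcm(f, g) = f·g / gcd(f, g); expanding and making the result monic gives the answer.

v^5 + 4v^4 - 49v^3 - 88v^2 + 468v - 2016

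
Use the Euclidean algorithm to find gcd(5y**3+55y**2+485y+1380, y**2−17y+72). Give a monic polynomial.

By polynomial division,
  5y**3+55y**2+485y+1380 = (5y+140)(y**2−17y+72) + (2505y−8700)
  y**2−17y+72 = ((1/2505)y−753/139445)(2505y−8700) + (697788/27889)
  2505y−8700 = ((23287315/232596)y−20219525/58149)(697788/27889) + (0)
The last nonzero remainder is the constant 697788/27889, so the polynomials are coprime and gcd = 1.

1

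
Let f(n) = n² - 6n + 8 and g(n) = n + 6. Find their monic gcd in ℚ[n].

1

Euclidean algorithm in ℚ[n]:
  n² - 6n + 8 = (n - 12)(n + 6) + (80)
  n + 6 = ((1/80)n + 3/40)(80) + (0)
The last nonzero remainder is the constant 80, so the polynomials are coprime and gcd = 1.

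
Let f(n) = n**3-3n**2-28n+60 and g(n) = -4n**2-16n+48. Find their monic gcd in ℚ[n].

Repeated division with remainder:
  n**3-3n**2-28n+60 = (-(1/4)n+7/4)(-4n**2-16n+48) + (12n-24)
  -4n**2-16n+48 = (-(1/3)n-2)(12n-24) + (0)
Last nonzero remainder: 12n-24. Dividing through by 12 gives the monic gcd n-2.

n-2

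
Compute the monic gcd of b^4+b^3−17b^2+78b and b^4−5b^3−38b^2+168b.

b^2+6b

By polynomial division,
  b^4+b^3−17b^2+78b = (b^4−5b^3−38b^2+168b) + (6b^3+21b^2−90b)
  b^4−5b^3−38b^2+168b = ((1/6)b−17/12)(6b^3+21b^2−90b) + ((27/4)b^2+(81/2)b)
  6b^3+21b^2−90b = ((8/9)b−20/9)((27/4)b^2+(81/2)b) + (0)
Last nonzero remainder: (27/4)b^2+(81/2)b. Dividing through by 27/4 gives the monic gcd b^2+6b.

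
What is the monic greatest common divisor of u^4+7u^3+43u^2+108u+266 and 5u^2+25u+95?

u^2+5u+19

By polynomial division,
  u^4+7u^3+43u^2+108u+266 = ((1/5)u^2+(2/5)u+14/5)(5u^2+25u+95) + (0)
Last nonzero remainder: 5u^2+25u+95. Dividing through by 5 gives the monic gcd u^2+5u+19.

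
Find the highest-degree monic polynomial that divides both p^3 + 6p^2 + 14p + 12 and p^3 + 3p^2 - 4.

Apply the Euclidean algorithm:
  p^3 + 6p^2 + 14p + 12 = (p^3 + 3p^2 - 4) + (3p^2 + 14p + 16)
  p^3 + 3p^2 - 4 = ((1/3)p - 5/9)(3p^2 + 14p + 16) + ((22/9)p + 44/9)
  3p^2 + 14p + 16 = ((27/22)p + 36/11)((22/9)p + 44/9) + (0)
Last nonzero remainder: (22/9)p + 44/9. Dividing through by 22/9 gives the monic gcd p + 2.

p + 2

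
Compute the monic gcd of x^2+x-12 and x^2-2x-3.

Repeated division with remainder:
  x^2+x-12 = (x^2-2x-3) + (3x-9)
  x^2-2x-3 = ((1/3)x+1/3)(3x-9) + (0)
Last nonzero remainder: 3x-9. Dividing through by 3 gives the monic gcd x-3.

x-3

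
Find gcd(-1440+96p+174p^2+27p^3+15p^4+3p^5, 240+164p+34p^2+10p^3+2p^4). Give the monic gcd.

60+11p+3p^2+p^3

Repeated division with remainder:
  3p^5+15p^4+27p^3+174p^2+96p-1440 = ((3/2)p)(2p^4+10p^3+34p^2+164p+240) + (-24p^3-72p^2-264p-1440)
  2p^4+10p^3+34p^2+164p+240 = (-(1/12)p-1/6)(-24p^3-72p^2-264p-1440) + (0)
Last nonzero remainder: -24p^3-72p^2-264p-1440. Dividing through by -24 gives the monic gcd p^3+3p^2+11p+60.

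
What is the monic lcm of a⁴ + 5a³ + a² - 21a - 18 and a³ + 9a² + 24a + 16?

Euclidean algorithm in ℚ[a]:
  a⁴ + 5a³ + a² - 21a - 18 = (a - 4)(a³ + 9a² + 24a + 16) + (13a² + 59a + 46)
  a³ + 9a² + 24a + 16 = ((1/13)a + 58/169)(13a² + 59a + 46) + ((36/169)a + 36/169)
  13a² + 59a + 46 = ((2197/36)a + 3887/18)((36/169)a + 36/169) + (0)
Last nonzero remainder: (36/169)a + 36/169. Dividing through by 36/169 gives the monic gcd a + 1.
Then lcm(f, g) = f·g / gcd(f, g); expanding and making the result monic gives the answer.

a⁶ + 13a⁵ + 57a⁴ + 67a³ - 170a² - 480a - 288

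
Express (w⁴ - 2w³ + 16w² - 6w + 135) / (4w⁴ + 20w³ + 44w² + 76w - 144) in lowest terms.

(w² - 4w + 15)/(4w² + 12w - 16)

Apply the Euclidean algorithm:
  w⁴ - 2w³ + 16w² - 6w + 135 = (1/4)(4w⁴ + 20w³ + 44w² + 76w - 144) + (-7w³ + 5w² - 25w + 171)
  4w⁴ + 20w³ + 44w² + 76w - 144 = (-(4/7)w - 160/49)(-7w³ + 5w² - 25w + 171) + ((2256/49)w² + (4512/49)w + 20304/49)
  -7w³ + 5w² - 25w + 171 = (-(343/2256)w + 931/2256)((2256/49)w² + (4512/49)w + 20304/49) + (0)
Last nonzero remainder: (2256/49)w² + (4512/49)w + 20304/49. Dividing through by 2256/49 gives the monic gcd w² + 2w + 9.
Cancel w² + 2w + 9 from numerator and denominator to get the reduced form.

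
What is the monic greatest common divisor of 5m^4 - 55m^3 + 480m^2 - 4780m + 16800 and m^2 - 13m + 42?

m^2 - 13m + 42

Apply the Euclidean algorithm:
  5m^4 - 55m^3 + 480m^2 - 4780m + 16800 = (5m^2 + 10m + 400)(m^2 - 13m + 42) + (0)
The last nonzero remainder m^2 - 13m + 42 is already monic.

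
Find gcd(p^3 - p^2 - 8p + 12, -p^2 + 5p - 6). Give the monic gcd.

p - 2

Euclidean algorithm in ℚ[p]:
  p^3 - p^2 - 8p + 12 = (-p - 4)(-p^2 + 5p - 6) + (6p - 12)
  -p^2 + 5p - 6 = (-(1/6)p + 1/2)(6p - 12) + (0)
Last nonzero remainder: 6p - 12. Dividing through by 6 gives the monic gcd p - 2.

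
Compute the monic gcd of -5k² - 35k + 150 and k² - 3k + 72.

1

Repeated division with remainder:
  -5k² - 35k + 150 = (-5)(k² - 3k + 72) + (-50k + 510)
  k² - 3k + 72 = (-(1/50)k - 18/125)(-50k + 510) + (3636/25)
  -50k + 510 = (-(625/1818)k + 2125/606)(3636/25) + (0)
The last nonzero remainder is the constant 3636/25, so the polynomials are coprime and gcd = 1.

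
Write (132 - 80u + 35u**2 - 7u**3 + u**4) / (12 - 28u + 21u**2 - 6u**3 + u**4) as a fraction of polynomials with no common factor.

(11 - 3u + u**2)/(1 - 2u + u**2)

Euclidean algorithm in ℚ[u]:
  u**4 - 7u**3 + 35u**2 - 80u + 132 = (u**4 - 6u**3 + 21u**2 - 28u + 12) + (-u**3 + 14u**2 - 52u + 120)
  u**4 - 6u**3 + 21u**2 - 28u + 12 = (-u - 8)(-u**3 + 14u**2 - 52u + 120) + (81u**2 - 324u + 972)
  -u**3 + 14u**2 - 52u + 120 = (-(1/81)u + 10/81)(81u**2 - 324u + 972) + (0)
Last nonzero remainder: 81u**2 - 324u + 972. Dividing through by 81 gives the monic gcd u**2 - 4u + 12.
Cancel u**2 - 4u + 12 from numerator and denominator to get the reduced form.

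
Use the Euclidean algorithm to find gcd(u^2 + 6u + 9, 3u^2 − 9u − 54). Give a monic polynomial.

u + 3

By polynomial division,
  u^2 + 6u + 9 = (1/3)(3u^2 − 9u − 54) + (9u + 27)
  3u^2 − 9u − 54 = ((1/3)u − 2)(9u + 27) + (0)
Last nonzero remainder: 9u + 27. Dividing through by 9 gives the monic gcd u + 3.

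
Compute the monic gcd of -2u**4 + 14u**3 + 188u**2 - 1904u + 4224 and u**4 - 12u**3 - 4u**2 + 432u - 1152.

u**3 - 18u**2 + 104u - 192

Euclidean algorithm in ℚ[u]:
  -2u**4 + 14u**3 + 188u**2 - 1904u + 4224 = (-2)(u**4 - 12u**3 - 4u**2 + 432u - 1152) + (-10u**3 + 180u**2 - 1040u + 1920)
  u**4 - 12u**3 - 4u**2 + 432u - 1152 = (-(1/10)u - 3/5)(-10u**3 + 180u**2 - 1040u + 1920) + (0)
Last nonzero remainder: -10u**3 + 180u**2 - 1040u + 1920. Dividing through by -10 gives the monic gcd u**3 - 18u**2 + 104u - 192.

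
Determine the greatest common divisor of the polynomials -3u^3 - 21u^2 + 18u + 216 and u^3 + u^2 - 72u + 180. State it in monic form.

u - 3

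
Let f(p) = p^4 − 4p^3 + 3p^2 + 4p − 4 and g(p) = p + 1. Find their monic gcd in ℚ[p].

p + 1

Repeated division with remainder:
  p^4 − 4p^3 + 3p^2 + 4p − 4 = (p^3 − 5p^2 + 8p − 4)(p + 1) + (0)
The last nonzero remainder p + 1 is already monic.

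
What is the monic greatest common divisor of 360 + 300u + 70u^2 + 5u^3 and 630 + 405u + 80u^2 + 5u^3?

6 + u

By polynomial division,
  5u^3 + 70u^2 + 300u + 360 = (5u^3 + 80u^2 + 405u + 630) + (-10u^2 - 105u - 270)
  5u^3 + 80u^2 + 405u + 630 = (-(1/2)u - 11/4)(-10u^2 - 105u - 270) + (-(75/4)u - 225/2)
  -10u^2 - 105u - 270 = ((8/15)u + 12/5)(-(75/4)u - 225/2) + (0)
Last nonzero remainder: -(75/4)u - 225/2. Dividing through by -75/4 gives the monic gcd u + 6.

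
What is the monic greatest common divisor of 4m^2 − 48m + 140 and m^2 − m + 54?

Euclidean algorithm in ℚ[m]:
  4m^2 − 48m + 140 = (4)(m^2 − m + 54) + (−44m − 76)
  m^2 − m + 54 = (−(1/44)m + 15/242)(−44m − 76) + (7104/121)
  −44m − 76 = (−(1331/1776)m − 2299/1776)(7104/121) + (0)
The last nonzero remainder is the constant 7104/121, so the polynomials are coprime and gcd = 1.

1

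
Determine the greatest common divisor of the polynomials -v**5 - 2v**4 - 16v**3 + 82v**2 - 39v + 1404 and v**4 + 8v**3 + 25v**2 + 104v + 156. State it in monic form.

Euclidean algorithm in ℚ[v]:
  -v**5 - 2v**4 - 16v**3 + 82v**2 - 39v + 1404 = (-v + 6)(v**4 + 8v**3 + 25v**2 + 104v + 156) + (-39v**3 + 36v**2 - 507v + 468)
  v**4 + 8v**3 + 25v**2 + 104v + 156 = (-(1/39)v - 116/507)(-39v**3 + 36v**2 - 507v + 468) + ((3420/169)v**2 + 3420/13)
  -39v**3 + 36v**2 - 507v + 468 = (-(2197/1140)v + 169/95)((3420/169)v**2 + 3420/13) + (0)
Last nonzero remainder: (3420/169)v**2 + 3420/13. Dividing through by 3420/169 gives the monic gcd v**2 + 13.

v**2 + 13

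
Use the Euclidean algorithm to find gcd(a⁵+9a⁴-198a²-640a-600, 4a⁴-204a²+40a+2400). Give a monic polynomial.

a²+a-30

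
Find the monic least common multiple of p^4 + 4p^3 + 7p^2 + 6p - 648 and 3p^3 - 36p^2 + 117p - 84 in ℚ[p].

p^6 - 4p^5 - 18p^4 - 22p^3 - 647p^2 + 5226p - 4536

By polynomial division,
  p^4 + 4p^3 + 7p^2 + 6p - 648 = ((1/3)p + 16/3)(3p^3 - 36p^2 + 117p - 84) + (160p^2 - 590p - 200)
  3p^3 - 36p^2 + 117p - 84 = ((3/160)p - 399/2560)(160p^2 - 590p - 200) + ((7371/256)p - 7371/64)
  160p^2 - 590p - 200 = ((40960/7371)p + 12800/7371)((7371/256)p - 7371/64) + (0)
Last nonzero remainder: (7371/256)p - 7371/64. Dividing through by 7371/256 gives the monic gcd p - 4.
Then lcm(f, g) = f·g / gcd(f, g); expanding and making the result monic gives the answer.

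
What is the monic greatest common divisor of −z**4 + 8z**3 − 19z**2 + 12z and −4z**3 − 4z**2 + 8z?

z**2 − z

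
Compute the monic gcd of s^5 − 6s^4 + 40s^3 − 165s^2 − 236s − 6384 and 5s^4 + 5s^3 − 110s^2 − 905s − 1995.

s^3 − 2s^2 − 16s − 133

Repeated division with remainder:
  s^5 − 6s^4 + 40s^3 − 165s^2 − 236s − 6384 = ((1/5)s − 7/5)(5s^4 + 5s^3 − 110s^2 − 905s − 1995) + (69s^3 − 138s^2 − 1104s − 9177)
  5s^4 + 5s^3 − 110s^2 − 905s − 1995 = ((5/69)s + 5/23)(69s^3 − 138s^2 − 1104s − 9177) + (0)
Last nonzero remainder: 69s^3 − 138s^2 − 1104s − 9177. Dividing through by 69 gives the monic gcd s^3 − 2s^2 − 16s − 133.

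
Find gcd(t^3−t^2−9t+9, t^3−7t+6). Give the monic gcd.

t^2+2t−3

Repeated division with remainder:
  t^3−t^2−9t+9 = (t^3−7t+6) + (−t^2−2t+3)
  t^3−7t+6 = (−t+2)(−t^2−2t+3) + (0)
Last nonzero remainder: −t^2−2t+3. Dividing through by −1 gives the monic gcd t^2+2t−3.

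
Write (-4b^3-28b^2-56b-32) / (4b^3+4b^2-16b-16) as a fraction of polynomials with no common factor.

Repeated division with remainder:
  -4b^3-28b^2-56b-32 = (-1)(4b^3+4b^2-16b-16) + (-24b^2-72b-48)
  4b^3+4b^2-16b-16 = (-(1/6)b+1/3)(-24b^2-72b-48) + (0)
Last nonzero remainder: -24b^2-72b-48. Dividing through by -24 gives the monic gcd b^2+3b+2.
Cancel b^2+3b+2 from numerator and denominator to get the reduced form.

(-b-4)/(b-2)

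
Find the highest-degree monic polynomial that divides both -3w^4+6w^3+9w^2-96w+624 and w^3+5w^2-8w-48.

w+4

Euclidean algorithm in ℚ[w]:
  -3w^4+6w^3+9w^2-96w+624 = (-3w+21)(w^3+5w^2-8w-48) + (-120w^2-72w+1632)
  w^3+5w^2-8w-48 = (-(1/120)w-11/300)(-120w^2-72w+1632) + ((74/25)w+296/25)
  -120w^2-72w+1632 = (-(1500/37)w+5100/37)((74/25)w+296/25) + (0)
Last nonzero remainder: (74/25)w+296/25. Dividing through by 74/25 gives the monic gcd w+4.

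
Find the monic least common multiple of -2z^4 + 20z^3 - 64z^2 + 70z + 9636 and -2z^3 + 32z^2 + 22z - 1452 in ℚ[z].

Repeated division with remainder:
  -2z^4 + 20z^3 - 64z^2 + 70z + 9636 = (z + 6)(-2z^3 + 32z^2 + 22z - 1452) + (-278z^2 + 1390z + 18348)
  -2z^3 + 32z^2 + 22z - 1452 = ((1/139)z - 11/139)(-278z^2 + 1390z + 18348) + (0)
Last nonzero remainder: -278z^2 + 1390z + 18348. Dividing through by -278 gives the monic gcd z^2 - 5z - 66.
Then lcm(f, g) = f·g / gcd(f, g); expanding and making the result monic gives the answer.

z^5 - 21z^4 + 142z^3 - 387z^2 - 4433z + 52998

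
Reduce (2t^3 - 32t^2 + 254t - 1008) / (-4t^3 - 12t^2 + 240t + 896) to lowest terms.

Euclidean algorithm in ℚ[t]:
  2t^3 - 32t^2 + 254t - 1008 = (-1/2)(-4t^3 - 12t^2 + 240t + 896) + (-38t^2 + 374t - 560)
  -4t^3 - 12t^2 + 240t + 896 = ((2/19)t + 488/361)(-38t^2 + 374t - 560) + (-(74592/361)t + 596736/361)
  -38t^2 + 374t - 560 = ((6859/37296)t - 1805/5328)(-(74592/361)t + 596736/361) + (0)
Last nonzero remainder: -(74592/361)t + 596736/361. Dividing through by -74592/361 gives the monic gcd t - 8.
Cancel t - 8 from numerator and denominator to get the reduced form.

(-t^2 + 8t - 63)/(2t^2 + 22t + 56)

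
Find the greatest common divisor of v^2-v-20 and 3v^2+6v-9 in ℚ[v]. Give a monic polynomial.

1

Euclidean algorithm in ℚ[v]:
  v^2-v-20 = (1/3)(3v^2+6v-9) + (-3v-17)
  3v^2+6v-9 = (-v+11/3)(-3v-17) + (160/3)
  -3v-17 = (-(9/160)v-51/160)(160/3) + (0)
The last nonzero remainder is the constant 160/3, so the polynomials are coprime and gcd = 1.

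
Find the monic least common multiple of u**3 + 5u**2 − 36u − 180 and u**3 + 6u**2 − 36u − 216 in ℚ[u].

By polynomial division,
  u**3 + 5u**2 − 36u − 180 = (u**3 + 6u**2 − 36u − 216) + (−u**2 + 36)
  u**3 + 6u**2 − 36u − 216 = (−u − 6)(−u**2 + 36) + (0)
Last nonzero remainder: −u**2 + 36. Dividing through by −1 gives the monic gcd u**2 − 36.
Then lcm(f, g) = f·g / gcd(f, g); expanding and making the result monic gives the answer.

u**4 + 11u**3 − 6u**2 − 396u − 1080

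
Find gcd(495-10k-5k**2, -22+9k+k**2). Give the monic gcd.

By polynomial division,
  -5k**2-10k+495 = (-5)(k**2+9k-22) + (35k+385)
  k**2+9k-22 = ((1/35)k-2/35)(35k+385) + (0)
Last nonzero remainder: 35k+385. Dividing through by 35 gives the monic gcd k+11.

11+k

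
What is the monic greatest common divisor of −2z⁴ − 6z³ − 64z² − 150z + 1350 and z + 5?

By polynomial division,
  −2z⁴ − 6z³ − 64z² − 150z + 1350 = (−2z³ + 4z² − 84z + 270)(z + 5) + (0)
The last nonzero remainder z + 5 is already monic.

z + 5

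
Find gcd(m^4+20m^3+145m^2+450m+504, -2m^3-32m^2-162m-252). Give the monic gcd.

m^3+16m^2+81m+126

Apply the Euclidean algorithm:
  m^4+20m^3+145m^2+450m+504 = (-(1/2)m-2)(-2m^3-32m^2-162m-252) + (0)
Last nonzero remainder: -2m^3-32m^2-162m-252. Dividing through by -2 gives the monic gcd m^3+16m^2+81m+126.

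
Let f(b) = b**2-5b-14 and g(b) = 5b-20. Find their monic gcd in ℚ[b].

1

Euclidean algorithm in ℚ[b]:
  b**2-5b-14 = ((1/5)b-1/5)(5b-20) + (-18)
  5b-20 = (-(5/18)b+10/9)(-18) + (0)
The last nonzero remainder is the constant -18, so the polynomials are coprime and gcd = 1.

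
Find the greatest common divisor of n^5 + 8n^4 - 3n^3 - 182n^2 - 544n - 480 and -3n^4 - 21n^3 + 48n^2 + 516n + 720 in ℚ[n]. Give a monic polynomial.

n^3 + n^2 - 22n - 40

By polynomial division,
  n^5 + 8n^4 - 3n^3 - 182n^2 - 544n - 480 = (-(1/3)n - 1/3)(-3n^4 - 21n^3 + 48n^2 + 516n + 720) + (6n^3 + 6n^2 - 132n - 240)
  -3n^4 - 21n^3 + 48n^2 + 516n + 720 = (-(1/2)n - 3)(6n^3 + 6n^2 - 132n - 240) + (0)
Last nonzero remainder: 6n^3 + 6n^2 - 132n - 240. Dividing through by 6 gives the monic gcd n^3 + n^2 - 22n - 40.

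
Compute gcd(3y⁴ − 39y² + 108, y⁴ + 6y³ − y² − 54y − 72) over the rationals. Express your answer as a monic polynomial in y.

y³ + 2y² − 9y − 18

By polynomial division,
  3y⁴ − 39y² + 108 = (3)(y⁴ + 6y³ − y² − 54y − 72) + (−18y³ − 36y² + 162y + 324)
  y⁴ + 6y³ − y² − 54y − 72 = (−(1/18)y − 2/9)(−18y³ − 36y² + 162y + 324) + (0)
Last nonzero remainder: −18y³ − 36y² + 162y + 324. Dividing through by −18 gives the monic gcd y³ + 2y² − 9y − 18.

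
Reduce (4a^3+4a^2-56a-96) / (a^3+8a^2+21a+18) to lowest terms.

By polynomial division,
  4a^3+4a^2-56a-96 = (4)(a^3+8a^2+21a+18) + (-28a^2-140a-168)
  a^3+8a^2+21a+18 = (-(1/28)a-3/28)(-28a^2-140a-168) + (0)
Last nonzero remainder: -28a^2-140a-168. Dividing through by -28 gives the monic gcd a^2+5a+6.
Cancel a^2+5a+6 from numerator and denominator to get the reduced form.

(4a-16)/(a+3)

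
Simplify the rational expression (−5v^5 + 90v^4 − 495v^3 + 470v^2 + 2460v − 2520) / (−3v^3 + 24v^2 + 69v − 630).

By polynomial division,
  −5v^5 + 90v^4 − 495v^3 + 470v^2 + 2460v − 2520 = ((5/3)v^2 − (50/3)v + 70)(−3v^3 + 24v^2 + 69v − 630) + (990v^2 − 12870v + 41580)
  −3v^3 + 24v^2 + 69v − 630 = (−(1/330)v − 1/66)(990v^2 − 12870v + 41580) + (0)
Last nonzero remainder: 990v^2 − 12870v + 41580. Dividing through by 990 gives the monic gcd v^2 − 13v + 42.
Cancel v^2 − 13v + 42 from numerator and denominator to get the reduced form.

(5v^3 − 25v^2 − 40v + 60)/(3v + 15)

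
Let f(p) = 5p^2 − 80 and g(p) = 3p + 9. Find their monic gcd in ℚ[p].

1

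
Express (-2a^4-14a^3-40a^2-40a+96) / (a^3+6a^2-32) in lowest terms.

(-2a^3-6a^2-16a+24)/(a^2+2a-8)

Repeated division with remainder:
  -2a^4-14a^3-40a^2-40a+96 = (-2a-2)(a^3+6a^2-32) + (-28a^2-104a+32)
  a^3+6a^2-32 = (-(1/28)a-4/49)(-28a^2-104a+32) + (-(360/49)a-1440/49)
  -28a^2-104a+32 = ((343/90)a-49/45)(-(360/49)a-1440/49) + (0)
Last nonzero remainder: -(360/49)a-1440/49. Dividing through by -360/49 gives the monic gcd a+4.
Cancel a+4 from numerator and denominator to get the reduced form.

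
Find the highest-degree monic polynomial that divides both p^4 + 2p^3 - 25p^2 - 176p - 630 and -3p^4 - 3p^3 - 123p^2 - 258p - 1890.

Repeated division with remainder:
  p^4 + 2p^3 - 25p^2 - 176p - 630 = (-1/3)(-3p^4 - 3p^3 - 123p^2 - 258p - 1890) + (p^3 - 66p^2 - 262p - 1260)
  -3p^4 - 3p^3 - 123p^2 - 258p - 1890 = (-3p - 201)(p^3 - 66p^2 - 262p - 1260) + (-14175p^2 - 56700p - 255150)
  p^3 - 66p^2 - 262p - 1260 = (-(1/14175)p + 2/405)(-14175p^2 - 56700p - 255150) + (0)
Last nonzero remainder: -14175p^2 - 56700p - 255150. Dividing through by -14175 gives the monic gcd p^2 + 4p + 18.

p^2 + 4p + 18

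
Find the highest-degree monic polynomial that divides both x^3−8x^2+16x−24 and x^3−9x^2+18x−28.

By polynomial division,
  x^3−8x^2+16x−24 = (x^3−9x^2+18x−28) + (x^2−2x+4)
  x^3−9x^2+18x−28 = (x−7)(x^2−2x+4) + (0)
The last nonzero remainder x^2−2x+4 is already monic.

x^2−2x+4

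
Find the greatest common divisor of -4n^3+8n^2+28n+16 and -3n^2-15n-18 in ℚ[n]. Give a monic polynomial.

Euclidean algorithm in ℚ[n]:
  -4n^3+8n^2+28n+16 = ((4/3)n-28/3)(-3n^2-15n-18) + (-88n-152)
  -3n^2-15n-18 = ((3/88)n+27/242)(-88n-152) + (-126/121)
  -88n-152 = ((5324/63)n+9196/63)(-126/121) + (0)
The last nonzero remainder is the constant -126/121, so the polynomials are coprime and gcd = 1.

1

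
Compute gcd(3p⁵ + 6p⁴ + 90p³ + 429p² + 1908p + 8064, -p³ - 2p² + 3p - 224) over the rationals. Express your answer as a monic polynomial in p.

Apply the Euclidean algorithm:
  3p⁵ + 6p⁴ + 90p³ + 429p² + 1908p + 8064 = (-3p² - 99)(-p³ - 2p² + 3p - 224) + (-441p² + 2205p - 14112)
  -p³ - 2p² + 3p - 224 = ((1/441)p + 1/63)(-441p² + 2205p - 14112) + (0)
Last nonzero remainder: -441p² + 2205p - 14112. Dividing through by -441 gives the monic gcd p² - 5p + 32.

p² - 5p + 32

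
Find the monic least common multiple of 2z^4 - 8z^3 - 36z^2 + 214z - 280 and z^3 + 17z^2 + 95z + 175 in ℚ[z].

Euclidean algorithm in ℚ[z]:
  2z^4 - 8z^3 - 36z^2 + 214z - 280 = (2z - 42)(z^3 + 17z^2 + 95z + 175) + (488z^2 + 3854z + 7070)
  z^3 + 17z^2 + 95z + 175 = ((1/488)z + 2221/119072)(488z^2 + 3854z + 7070) + ((513513/59536)z + 2567565/59536)
  488z^2 + 3854z + 7070 = ((29053568/513513)z + 12026272/73359)((513513/59536)z + 2567565/59536) + (0)
Last nonzero remainder: (513513/59536)z + 2567565/59536. Dividing through by 513513/59536 gives the monic gcd z + 5.
Then lcm(f, g) = f·g / gcd(f, g); expanding and making the result monic gives the answer.

z^6 + 8z^5 - 31z^4 - 249z^3 + 514z^2 + 2065z - 4900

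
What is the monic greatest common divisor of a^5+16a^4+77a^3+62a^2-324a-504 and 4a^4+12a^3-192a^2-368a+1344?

a^2+5a-14

By polynomial division,
  a^5+16a^4+77a^3+62a^2-324a-504 = ((1/4)a+13/4)(4a^4+12a^3-192a^2-368a+1344) + (86a^3+778a^2+536a-4872)
  4a^4+12a^3-192a^2-368a+1344 = ((2/43)a-520/1849)(86a^3+778a^2+536a-4872) + ((3456/1849)a^2+(17280/1849)a-48384/1849)
  86a^3+778a^2+536a-4872 = ((79507/1728)a+53621/288)((3456/1849)a^2+(17280/1849)a-48384/1849) + (0)
Last nonzero remainder: (3456/1849)a^2+(17280/1849)a-48384/1849. Dividing through by 3456/1849 gives the monic gcd a^2+5a-14.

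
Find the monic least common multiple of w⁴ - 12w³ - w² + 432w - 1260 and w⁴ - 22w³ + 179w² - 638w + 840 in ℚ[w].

w⁵ - 16w⁴ + 47w³ + 436w² - 2988w + 5040

By polynomial division,
  w⁴ - 12w³ - w² + 432w - 1260 = (w⁴ - 22w³ + 179w² - 638w + 840) + (10w³ - 180w² + 1070w - 2100)
  w⁴ - 22w³ + 179w² - 638w + 840 = ((1/10)w - 2/5)(10w³ - 180w² + 1070w - 2100) + (0)
Last nonzero remainder: 10w³ - 180w² + 1070w - 2100. Dividing through by 10 gives the monic gcd w³ - 18w² + 107w - 210.
Then lcm(f, g) = f·g / gcd(f, g); expanding and making the result monic gives the answer.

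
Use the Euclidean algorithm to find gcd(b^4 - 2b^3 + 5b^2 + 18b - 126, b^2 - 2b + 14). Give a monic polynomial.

b^2 - 2b + 14

By polynomial division,
  b^4 - 2b^3 + 5b^2 + 18b - 126 = (b^2 - 9)(b^2 - 2b + 14) + (0)
The last nonzero remainder b^2 - 2b + 14 is already monic.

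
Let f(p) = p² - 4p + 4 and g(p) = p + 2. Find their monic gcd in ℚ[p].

By polynomial division,
  p² - 4p + 4 = (p - 6)(p + 2) + (16)
  p + 2 = ((1/16)p + 1/8)(16) + (0)
The last nonzero remainder is the constant 16, so the polynomials are coprime and gcd = 1.

1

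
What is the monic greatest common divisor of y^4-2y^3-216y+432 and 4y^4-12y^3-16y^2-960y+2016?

y^3+4y^2+24y-72

By polynomial division,
  y^4-2y^3-216y+432 = (1/4)(4y^4-12y^3-16y^2-960y+2016) + (y^3+4y^2+24y-72)
  4y^4-12y^3-16y^2-960y+2016 = (4y-28)(y^3+4y^2+24y-72) + (0)
The last nonzero remainder y^3+4y^2+24y-72 is already monic.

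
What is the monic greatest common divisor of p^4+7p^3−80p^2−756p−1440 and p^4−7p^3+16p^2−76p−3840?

Apply the Euclidean algorithm:
  p^4+7p^3−80p^2−756p−1440 = (p^4−7p^3+16p^2−76p−3840) + (14p^3−96p^2−680p+2400)
  p^4−7p^3+16p^2−76p−3840 = ((1/14)p−1/98)(14p^3−96p^2−680p+2400) + ((3116/49)p^2−(12464/49)p−186960/49)
  14p^3−96p^2−680p+2400 = ((343/1558)p−490/779)((3116/49)p^2−(12464/49)p−186960/49) + (0)
Last nonzero remainder: (3116/49)p^2−(12464/49)p−186960/49. Dividing through by 3116/49 gives the monic gcd p^2−4p−60.

p^2−4p−60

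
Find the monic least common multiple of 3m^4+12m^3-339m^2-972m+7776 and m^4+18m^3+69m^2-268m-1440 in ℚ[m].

m^5+9m^4-93m^3-889m^2+972m+12960

By polynomial division,
  3m^4+12m^3-339m^2-972m+7776 = (3)(m^4+18m^3+69m^2-268m-1440) + (-42m^3-546m^2-168m+12096)
  m^4+18m^3+69m^2-268m-1440 = (-(1/42)m-5/42)(-42m^3-546m^2-168m+12096) + (0)
Last nonzero remainder: -42m^3-546m^2-168m+12096. Dividing through by -42 gives the monic gcd m^3+13m^2+4m-288.
Then lcm(f, g) = f·g / gcd(f, g); expanding and making the result monic gives the answer.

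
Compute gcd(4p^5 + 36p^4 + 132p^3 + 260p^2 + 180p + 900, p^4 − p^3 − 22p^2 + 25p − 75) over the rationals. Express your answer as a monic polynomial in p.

p^3 + 4p^2 − 2p + 15

By polynomial division,
  4p^5 + 36p^4 + 132p^3 + 260p^2 + 180p + 900 = (4p + 40)(p^4 − p^3 − 22p^2 + 25p − 75) + (260p^3 + 1040p^2 − 520p + 3900)
  p^4 − p^3 − 22p^2 + 25p − 75 = ((1/260)p − 1/52)(260p^3 + 1040p^2 − 520p + 3900) + (0)
Last nonzero remainder: 260p^3 + 1040p^2 − 520p + 3900. Dividing through by 260 gives the monic gcd p^3 + 4p^2 − 2p + 15.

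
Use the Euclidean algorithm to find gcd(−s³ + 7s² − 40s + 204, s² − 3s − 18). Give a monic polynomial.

By polynomial division,
  −s³ + 7s² − 40s + 204 = (−s + 4)(s² − 3s − 18) + (−46s + 276)
  s² − 3s − 18 = (−(1/46)s − 3/46)(−46s + 276) + (0)
Last nonzero remainder: −46s + 276. Dividing through by −46 gives the monic gcd s − 6.

s − 6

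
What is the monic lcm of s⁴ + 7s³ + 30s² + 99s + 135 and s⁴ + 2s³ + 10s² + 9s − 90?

Apply the Euclidean algorithm:
  s⁴ + 7s³ + 30s² + 99s + 135 = (s⁴ + 2s³ + 10s² + 9s − 90) + (5s³ + 20s² + 90s + 225)
  s⁴ + 2s³ + 10s² + 9s − 90 = ((1/5)s − 2/5)(5s³ + 20s² + 90s + 225) + (0)
Last nonzero remainder: 5s³ + 20s² + 90s + 225. Dividing through by 5 gives the monic gcd s³ + 4s² + 18s + 45.
Then lcm(f, g) = f·g / gcd(f, g); expanding and making the result monic gives the answer.

s⁵ + 5s⁴ + 16s³ + 39s² − 63s − 270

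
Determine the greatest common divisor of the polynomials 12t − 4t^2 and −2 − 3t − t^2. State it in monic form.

Repeated division with remainder:
  −4t^2 + 12t = (4)(−t^2 − 3t − 2) + (24t + 8)
  −t^2 − 3t − 2 = (−(1/24)t − 1/9)(24t + 8) + (−10/9)
  24t + 8 = (−(108/5)t − 36/5)(−10/9) + (0)
The last nonzero remainder is the constant −10/9, so the polynomials are coprime and gcd = 1.

1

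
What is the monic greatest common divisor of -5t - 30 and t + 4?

1

Apply the Euclidean algorithm:
  -5t - 30 = (-5)(t + 4) + (-10)
  t + 4 = (-(1/10)t - 2/5)(-10) + (0)
The last nonzero remainder is the constant -10, so the polynomials are coprime and gcd = 1.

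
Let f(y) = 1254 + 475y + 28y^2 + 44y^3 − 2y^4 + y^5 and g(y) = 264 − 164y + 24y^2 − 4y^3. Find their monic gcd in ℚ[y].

By polynomial division,
  y^5 − 2y^4 + 44y^3 + 28y^2 + 475y + 1254 = (−(1/4)y^2 − y − 27/4)(−4y^3 + 24y^2 − 164y + 264) + (92y^2 − 368y + 3036)
  −4y^3 + 24y^2 − 164y + 264 = (−(1/23)y + 2/23)(92y^2 − 368y + 3036) + (0)
Last nonzero remainder: 92y^2 − 368y + 3036. Dividing through by 92 gives the monic gcd y^2 − 4y + 33.

33 − 4y + y^2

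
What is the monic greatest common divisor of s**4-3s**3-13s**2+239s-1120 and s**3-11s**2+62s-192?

Euclidean algorithm in ℚ[s]:
  s**4-3s**3-13s**2+239s-1120 = (s+8)(s**3-11s**2+62s-192) + (13s**2-65s+416)
  s**3-11s**2+62s-192 = ((1/13)s-6/13)(13s**2-65s+416) + (0)
Last nonzero remainder: 13s**2-65s+416. Dividing through by 13 gives the monic gcd s**2-5s+32.

s**2-5s+32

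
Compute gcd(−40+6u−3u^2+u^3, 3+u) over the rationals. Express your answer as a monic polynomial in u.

By polynomial division,
  u^3−3u^2+6u−40 = (u^2−6u+24)(u+3) + (−112)
  u+3 = (−(1/112)u−3/112)(−112) + (0)
The last nonzero remainder is the constant −112, so the polynomials are coprime and gcd = 1.

1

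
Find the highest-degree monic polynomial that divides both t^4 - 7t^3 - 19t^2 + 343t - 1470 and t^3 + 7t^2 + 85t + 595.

t + 7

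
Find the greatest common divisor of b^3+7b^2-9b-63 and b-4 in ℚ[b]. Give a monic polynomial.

1

By polynomial division,
  b^3+7b^2-9b-63 = (b^2+11b+35)(b-4) + (77)
  b-4 = ((1/77)b-4/77)(77) + (0)
The last nonzero remainder is the constant 77, so the polynomials are coprime and gcd = 1.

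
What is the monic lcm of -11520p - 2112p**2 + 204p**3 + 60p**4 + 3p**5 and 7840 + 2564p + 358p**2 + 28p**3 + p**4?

-376320p - 107392p**2 - 4216p**3 + 1936p**4 + 366p**5 + 30p**6 + p**7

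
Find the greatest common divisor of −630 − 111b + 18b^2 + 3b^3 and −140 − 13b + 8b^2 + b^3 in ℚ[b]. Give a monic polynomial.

Euclidean algorithm in ℚ[b]:
  3b^3 + 18b^2 − 111b − 630 = (3)(b^3 + 8b^2 − 13b − 140) + (−6b^2 − 72b − 210)
  b^3 + 8b^2 − 13b − 140 = (−(1/6)b + 2/3)(−6b^2 − 72b − 210) + (0)
Last nonzero remainder: −6b^2 − 72b − 210. Dividing through by −6 gives the monic gcd b^2 + 12b + 35.

35 + 12b + b^2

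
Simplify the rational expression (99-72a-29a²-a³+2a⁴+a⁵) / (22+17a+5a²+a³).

(9-9a-a²+a³)/(2+a)

Repeated division with remainder:
  a⁵+2a⁴-a³-29a²-72a+99 = (a²-3a-3)(a³+5a²+17a+22) + (15a²+45a+165)
  a³+5a²+17a+22 = ((1/15)a+2/15)(15a²+45a+165) + (0)
Last nonzero remainder: 15a²+45a+165. Dividing through by 15 gives the monic gcd a²+3a+11.
Cancel a²+3a+11 from numerator and denominator to get the reduced form.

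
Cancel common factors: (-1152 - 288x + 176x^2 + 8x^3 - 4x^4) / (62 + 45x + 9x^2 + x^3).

(-576 + 144x + 16x^2 - 4x^3)/(31 + 7x + x^2)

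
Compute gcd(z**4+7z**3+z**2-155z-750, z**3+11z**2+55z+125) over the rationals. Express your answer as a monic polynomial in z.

Apply the Euclidean algorithm:
  z**4+7z**3+z**2-155z-750 = (z-4)(z**3+11z**2+55z+125) + (-10z**2-60z-250)
  z**3+11z**2+55z+125 = (-(1/10)z-1/2)(-10z**2-60z-250) + (0)
Last nonzero remainder: -10z**2-60z-250. Dividing through by -10 gives the monic gcd z**2+6z+25.

z**2+6z+25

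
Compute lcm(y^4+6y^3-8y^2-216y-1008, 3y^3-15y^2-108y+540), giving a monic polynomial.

y^5+y^4-38y^3-176y^2+72y+5040

Apply the Euclidean algorithm:
  y^4+6y^3-8y^2-216y-1008 = ((1/3)y+11/3)(3y^3-15y^2-108y+540) + (83y^2-2988)
  3y^3-15y^2-108y+540 = ((3/83)y-15/83)(83y^2-2988) + (0)
Last nonzero remainder: 83y^2-2988. Dividing through by 83 gives the monic gcd y^2-36.
Then lcm(f, g) = f·g / gcd(f, g); expanding and making the result monic gives the answer.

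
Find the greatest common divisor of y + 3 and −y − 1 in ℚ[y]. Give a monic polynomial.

Apply the Euclidean algorithm:
  y + 3 = (−1)(−y − 1) + (2)
  −y − 1 = (−(1/2)y − 1/2)(2) + (0)
The last nonzero remainder is the constant 2, so the polynomials are coprime and gcd = 1.

1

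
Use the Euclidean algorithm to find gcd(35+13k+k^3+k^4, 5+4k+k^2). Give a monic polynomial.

5+4k+k^2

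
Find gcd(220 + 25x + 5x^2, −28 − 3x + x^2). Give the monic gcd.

1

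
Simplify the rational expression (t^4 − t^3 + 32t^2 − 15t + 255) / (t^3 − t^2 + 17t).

(t^2 + 15)/(t)

Apply the Euclidean algorithm:
  t^4 − t^3 + 32t^2 − 15t + 255 = (t)(t^3 − t^2 + 17t) + (15t^2 − 15t + 255)
  t^3 − t^2 + 17t = ((1/15)t)(15t^2 − 15t + 255) + (0)
Last nonzero remainder: 15t^2 − 15t + 255. Dividing through by 15 gives the monic gcd t^2 − t + 17.
Cancel t^2 − t + 17 from numerator and denominator to get the reduced form.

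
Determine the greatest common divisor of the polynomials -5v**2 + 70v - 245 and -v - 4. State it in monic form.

1

Repeated division with remainder:
  -5v**2 + 70v - 245 = (5v - 90)(-v - 4) + (-605)
  -v - 4 = ((1/605)v + 4/605)(-605) + (0)
The last nonzero remainder is the constant -605, so the polynomials are coprime and gcd = 1.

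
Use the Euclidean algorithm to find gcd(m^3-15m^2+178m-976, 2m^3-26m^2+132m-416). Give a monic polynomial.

m-8

Repeated division with remainder:
  m^3-15m^2+178m-976 = (1/2)(2m^3-26m^2+132m-416) + (-2m^2+112m-768)
  2m^3-26m^2+132m-416 = (-m-43)(-2m^2+112m-768) + (4180m-33440)
  -2m^2+112m-768 = (-(1/2090)m+24/1045)(4180m-33440) + (0)
Last nonzero remainder: 4180m-33440. Dividing through by 4180 gives the monic gcd m-8.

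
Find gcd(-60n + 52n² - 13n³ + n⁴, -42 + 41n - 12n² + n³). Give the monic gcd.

-2 + n

Repeated division with remainder:
  n⁴ - 13n³ + 52n² - 60n = (n - 1)(n³ - 12n² + 41n - 42) + (-n² + 23n - 42)
  n³ - 12n² + 41n - 42 = (-n - 11)(-n² + 23n - 42) + (252n - 504)
  -n² + 23n - 42 = (-(1/252)n + 1/12)(252n - 504) + (0)
Last nonzero remainder: 252n - 504. Dividing through by 252 gives the monic gcd n - 2.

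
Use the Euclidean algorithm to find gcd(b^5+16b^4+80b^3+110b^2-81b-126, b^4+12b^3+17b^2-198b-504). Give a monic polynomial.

b^3+16b^2+81b+126

Apply the Euclidean algorithm:
  b^5+16b^4+80b^3+110b^2-81b-126 = (b+4)(b^4+12b^3+17b^2-198b-504) + (15b^3+240b^2+1215b+1890)
  b^4+12b^3+17b^2-198b-504 = ((1/15)b-4/15)(15b^3+240b^2+1215b+1890) + (0)
Last nonzero remainder: 15b^3+240b^2+1215b+1890. Dividing through by 15 gives the monic gcd b^3+16b^2+81b+126.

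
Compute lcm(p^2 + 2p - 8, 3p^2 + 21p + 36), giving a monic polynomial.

p^3 + 5p^2 - 2p - 24

By polynomial division,
  p^2 + 2p - 8 = (1/3)(3p^2 + 21p + 36) + (-5p - 20)
  3p^2 + 21p + 36 = (-(3/5)p - 9/5)(-5p - 20) + (0)
Last nonzero remainder: -5p - 20. Dividing through by -5 gives the monic gcd p + 4.
Then lcm(f, g) = f·g / gcd(f, g); expanding and making the result monic gives the answer.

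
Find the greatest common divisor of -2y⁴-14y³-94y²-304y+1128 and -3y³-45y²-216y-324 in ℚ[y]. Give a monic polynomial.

Repeated division with remainder:
  -2y⁴-14y³-94y²-304y+1128 = ((2/3)y-16/3)(-3y³-45y²-216y-324) + (-190y²-1240y-600)
  -3y³-45y²-216y-324 = ((3/190)y+483/3610)(-190y²-1240y-600) + (-(14664/361)y-87984/361)
  -190y²-1240y-600 = ((34295/7332)y+9025/3666)(-(14664/361)y-87984/361) + (0)
Last nonzero remainder: -(14664/361)y-87984/361. Dividing through by -14664/361 gives the monic gcd y+6.

y+6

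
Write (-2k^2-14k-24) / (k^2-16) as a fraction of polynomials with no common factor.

(-2k-6)/(k-4)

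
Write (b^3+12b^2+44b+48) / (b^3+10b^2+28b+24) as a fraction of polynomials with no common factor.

Euclidean algorithm in ℚ[b]:
  b^3+12b^2+44b+48 = (b^3+10b^2+28b+24) + (2b^2+16b+24)
  b^3+10b^2+28b+24 = ((1/2)b+1)(2b^2+16b+24) + (0)
Last nonzero remainder: 2b^2+16b+24. Dividing through by 2 gives the monic gcd b^2+8b+12.
Cancel b^2+8b+12 from numerator and denominator to get the reduced form.

(b+4)/(b+2)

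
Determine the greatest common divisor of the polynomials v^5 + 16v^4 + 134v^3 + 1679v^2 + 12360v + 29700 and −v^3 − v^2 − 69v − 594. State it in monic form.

v^3 + v^2 + 69v + 594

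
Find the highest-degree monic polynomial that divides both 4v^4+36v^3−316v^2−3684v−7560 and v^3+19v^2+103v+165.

Apply the Euclidean algorithm:
  4v^4+36v^3−316v^2−3684v−7560 = (4v−40)(v^3+19v^2+103v+165) + (32v^2−224v−960)
  v^3+19v^2+103v+165 = ((1/32)v+13/16)(32v^2−224v−960) + (315v+945)
  32v^2−224v−960 = ((32/315)v−64/63)(315v+945) + (0)
Last nonzero remainder: 315v+945. Dividing through by 315 gives the monic gcd v+3.

v+3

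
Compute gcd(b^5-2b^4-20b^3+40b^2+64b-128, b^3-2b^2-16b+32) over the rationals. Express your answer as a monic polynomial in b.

b^3-2b^2-16b+32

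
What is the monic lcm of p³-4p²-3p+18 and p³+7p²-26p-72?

p⁵+p⁴-59p³+147p²+198p-648

Repeated division with remainder:
  p³-4p²-3p+18 = (p³+7p²-26p-72) + (-11p²+23p+90)
  p³+7p²-26p-72 = (-(1/11)p-100/121)(-11p²+23p+90) + ((144/121)p+288/121)
  -11p²+23p+90 = (-(1331/144)p+605/16)((144/121)p+288/121) + (0)
Last nonzero remainder: (144/121)p+288/121. Dividing through by 144/121 gives the monic gcd p+2.
Then lcm(f, g) = f·g / gcd(f, g); expanding and making the result monic gives the answer.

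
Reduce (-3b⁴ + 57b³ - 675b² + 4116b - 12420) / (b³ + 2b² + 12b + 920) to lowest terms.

(-3b² + 33b - 135)/(b + 10)

Repeated division with remainder:
  -3b⁴ + 57b³ - 675b² + 4116b - 12420 = (-3b + 63)(b³ + 2b² + 12b + 920) + (-765b² + 6120b - 70380)
  b³ + 2b² + 12b + 920 = (-(1/765)b - 2/153)(-765b² + 6120b - 70380) + (0)
Last nonzero remainder: -765b² + 6120b - 70380. Dividing through by -765 gives the monic gcd b² - 8b + 92.
Cancel b² - 8b + 92 from numerator and denominator to get the reduced form.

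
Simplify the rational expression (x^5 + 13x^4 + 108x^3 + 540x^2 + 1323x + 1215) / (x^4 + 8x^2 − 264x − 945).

By polynomial division,
  x^5 + 13x^4 + 108x^3 + 540x^2 + 1323x + 1215 = (x + 13)(x^4 + 8x^2 − 264x − 945) + (100x^3 + 700x^2 + 5700x + 13500)
  x^4 + 8x^2 − 264x − 945 = ((1/100)x − 7/100)(100x^3 + 700x^2 + 5700x + 13500) + (0)
Last nonzero remainder: 100x^3 + 700x^2 + 5700x + 13500. Dividing through by 100 gives the monic gcd x^3 + 7x^2 + 57x + 135.
Cancel x^3 + 7x^2 + 57x + 135 from numerator and denominator to get the reduced form.

(x^2 + 6x + 9)/(x − 7)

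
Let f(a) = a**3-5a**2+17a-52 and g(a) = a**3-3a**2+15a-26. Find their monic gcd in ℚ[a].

Repeated division with remainder:
  a**3-5a**2+17a-52 = (a**3-3a**2+15a-26) + (-2a**2+2a-26)
  a**3-3a**2+15a-26 = (-(1/2)a+1)(-2a**2+2a-26) + (0)
Last nonzero remainder: -2a**2+2a-26. Dividing through by -2 gives the monic gcd a**2-a+13.

a**2-a+13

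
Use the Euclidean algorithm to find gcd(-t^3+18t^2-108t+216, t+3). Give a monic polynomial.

1

Repeated division with remainder:
  -t^3+18t^2-108t+216 = (-t^2+21t-171)(t+3) + (729)
  t+3 = ((1/729)t+1/243)(729) + (0)
The last nonzero remainder is the constant 729, so the polynomials are coprime and gcd = 1.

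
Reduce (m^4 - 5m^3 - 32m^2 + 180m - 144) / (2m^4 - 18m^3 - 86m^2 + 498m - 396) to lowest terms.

Apply the Euclidean algorithm:
  m^4 - 5m^3 - 32m^2 + 180m - 144 = (1/2)(2m^4 - 18m^3 - 86m^2 + 498m - 396) + (4m^3 + 11m^2 - 69m + 54)
  2m^4 - 18m^3 - 86m^2 + 498m - 396 = ((1/2)m - 47/8)(4m^3 + 11m^2 - 69m + 54) + ((105/8)m^2 + (525/8)m - 315/4)
  4m^3 + 11m^2 - 69m + 54 = ((32/105)m - 24/35)((105/8)m^2 + (525/8)m - 315/4) + (0)
Last nonzero remainder: (105/8)m^2 + (525/8)m - 315/4. Dividing through by 105/8 gives the monic gcd m^2 + 5m - 6.
Cancel m^2 + 5m - 6 from numerator and denominator to get the reduced form.

(m^2 - 10m + 24)/(2m^2 - 28m + 66)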